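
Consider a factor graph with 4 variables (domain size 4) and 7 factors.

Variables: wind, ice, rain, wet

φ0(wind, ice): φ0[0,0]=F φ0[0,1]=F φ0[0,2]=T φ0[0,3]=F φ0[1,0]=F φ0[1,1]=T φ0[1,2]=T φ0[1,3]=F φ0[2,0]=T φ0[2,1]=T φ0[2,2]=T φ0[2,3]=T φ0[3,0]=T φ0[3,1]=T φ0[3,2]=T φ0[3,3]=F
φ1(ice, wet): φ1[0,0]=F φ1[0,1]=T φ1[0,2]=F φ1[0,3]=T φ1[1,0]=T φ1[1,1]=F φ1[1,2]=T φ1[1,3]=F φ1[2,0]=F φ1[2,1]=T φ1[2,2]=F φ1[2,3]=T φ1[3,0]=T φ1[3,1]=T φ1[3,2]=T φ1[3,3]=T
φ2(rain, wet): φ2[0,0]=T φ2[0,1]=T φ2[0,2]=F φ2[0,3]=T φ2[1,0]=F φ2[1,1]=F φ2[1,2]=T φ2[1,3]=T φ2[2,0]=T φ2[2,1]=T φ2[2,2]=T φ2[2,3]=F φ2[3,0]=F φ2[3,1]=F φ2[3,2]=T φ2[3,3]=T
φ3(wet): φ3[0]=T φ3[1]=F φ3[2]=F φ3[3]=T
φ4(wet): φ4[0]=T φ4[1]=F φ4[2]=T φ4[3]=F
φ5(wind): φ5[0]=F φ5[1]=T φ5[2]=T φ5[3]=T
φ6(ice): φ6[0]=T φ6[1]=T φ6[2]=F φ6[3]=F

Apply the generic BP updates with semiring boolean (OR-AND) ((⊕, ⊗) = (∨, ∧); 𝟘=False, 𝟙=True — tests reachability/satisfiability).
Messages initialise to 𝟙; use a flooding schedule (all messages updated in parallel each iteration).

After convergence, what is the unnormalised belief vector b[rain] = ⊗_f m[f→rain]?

init: all messages = 𝟙 over 4 values
r1 m[φ0→wind] = [T, T, T, T]
r1 m[φ0→ice] = [T, T, T, T]
r1 m[φ1→ice] = [T, T, T, T]
r1 m[φ1→wet] = [T, T, T, T]
r1 m[φ2→rain] = [T, T, T, T]
r1 m[φ2→wet] = [T, T, T, T]
r1 m[φ3→wet] = [T, F, F, T]
r1 m[φ4→wet] = [T, F, T, F]
r1 m[φ5→wind] = [F, T, T, T]
r1 m[φ6→ice] = [T, T, F, F]
r1 m[wind→φ0] = [T, T, T, T]
r1 m[wind→φ5] = [T, T, T, T]
r1 m[ice→φ0] = [T, T, T, T]
r1 m[ice→φ1] = [T, T, T, T]
r1 m[ice→φ6] = [T, T, T, T]
r1 m[rain→φ2] = [T, T, T, T]
r1 m[wet→φ1] = [T, T, T, T]
r1 m[wet→φ2] = [T, T, T, T]
r1 m[wet→φ3] = [T, T, T, T]
r1 m[wet→φ4] = [T, T, T, T]
r2 m[φ0→wind] = [T, T, T, T]
r2 m[φ0→ice] = [T, T, T, T]
r2 m[φ1→ice] = [T, T, T, T]
r2 m[φ1→wet] = [T, T, T, T]
r2 m[φ2→rain] = [T, T, T, T]
r2 m[φ2→wet] = [T, T, T, T]
r2 m[φ3→wet] = [T, F, F, T]
r2 m[φ4→wet] = [T, F, T, F]
r2 m[φ5→wind] = [F, T, T, T]
r2 m[φ6→ice] = [T, T, F, F]
r2 m[wind→φ0] = [F, T, T, T]
r2 m[wind→φ5] = [T, T, T, T]
r2 m[ice→φ0] = [T, T, F, F]
r2 m[ice→φ1] = [T, T, F, F]
r2 m[ice→φ6] = [T, T, T, T]
r2 m[rain→φ2] = [T, T, T, T]
r2 m[wet→φ1] = [T, F, F, F]
r2 m[wet→φ2] = [T, F, F, F]
r2 m[wet→φ3] = [T, F, T, F]
r2 m[wet→φ4] = [T, F, F, T]
r3 m[φ0→wind] = [F, T, T, T]
r3 m[φ0→ice] = [T, T, T, T]
r3 m[φ1→ice] = [F, T, F, T]
r3 m[φ1→wet] = [T, T, T, T]
r3 m[φ2→rain] = [T, F, T, F]
r3 m[φ2→wet] = [T, T, T, T]
r3 m[φ3→wet] = [T, F, F, T]
r3 m[φ4→wet] = [T, F, T, F]
r3 m[φ5→wind] = [F, T, T, T]
r3 m[φ6→ice] = [T, T, F, F]
r3 m[wind→φ0] = [F, T, T, T]
r3 m[wind→φ5] = [T, T, T, T]
r3 m[ice→φ0] = [T, T, F, F]
r3 m[ice→φ1] = [T, T, F, F]
r3 m[ice→φ6] = [T, T, T, T]
r3 m[rain→φ2] = [T, T, T, T]
r3 m[wet→φ1] = [T, F, F, F]
r3 m[wet→φ2] = [T, F, F, F]
r3 m[wet→φ3] = [T, F, T, F]
r3 m[wet→φ4] = [T, F, F, T]
r4 m[φ0→wind] = [F, T, T, T]
r4 m[φ0→ice] = [T, T, T, T]
r4 m[φ1→ice] = [F, T, F, T]
r4 m[φ1→wet] = [T, T, T, T]
r4 m[φ2→rain] = [T, F, T, F]
r4 m[φ2→wet] = [T, T, T, T]
r4 m[φ3→wet] = [T, F, F, T]
r4 m[φ4→wet] = [T, F, T, F]
r4 m[φ5→wind] = [F, T, T, T]
r4 m[φ6→ice] = [T, T, F, F]
r4 m[wind→φ0] = [F, T, T, T]
r4 m[wind→φ5] = [F, T, T, T]
r4 m[ice→φ0] = [F, T, F, F]
r4 m[ice→φ1] = [T, T, F, F]
r4 m[ice→φ6] = [F, T, F, T]
r4 m[rain→φ2] = [T, T, T, T]
r4 m[wet→φ1] = [T, F, F, F]
r4 m[wet→φ2] = [T, F, F, F]
r4 m[wet→φ3] = [T, F, T, F]
r4 m[wet→φ4] = [T, F, F, T]
r5 m[φ0→wind] = [F, T, T, T]
r5 m[φ0→ice] = [T, T, T, T]
r5 m[φ1→ice] = [F, T, F, T]
r5 m[φ1→wet] = [T, T, T, T]
r5 m[φ2→rain] = [T, F, T, F]
r5 m[φ2→wet] = [T, T, T, T]
r5 m[φ3→wet] = [T, F, F, T]
r5 m[φ4→wet] = [T, F, T, F]
r5 m[φ5→wind] = [F, T, T, T]
r5 m[φ6→ice] = [T, T, F, F]
r5 m[wind→φ0] = [F, T, T, T]
r5 m[wind→φ5] = [F, T, T, T]
r5 m[ice→φ0] = [F, T, F, F]
r5 m[ice→φ1] = [T, T, F, F]
r5 m[ice→φ6] = [F, T, F, T]
r5 m[rain→φ2] = [T, T, T, T]
r5 m[wet→φ1] = [T, F, F, F]
r5 m[wet→φ2] = [T, F, F, F]
r5 m[wet→φ3] = [T, F, T, F]
r5 m[wet→φ4] = [T, F, F, T]
fixed point reached at round 5
b[rain] = ⊗ incoming = [T, F, T, F]

b[rain] = [T, F, T, F]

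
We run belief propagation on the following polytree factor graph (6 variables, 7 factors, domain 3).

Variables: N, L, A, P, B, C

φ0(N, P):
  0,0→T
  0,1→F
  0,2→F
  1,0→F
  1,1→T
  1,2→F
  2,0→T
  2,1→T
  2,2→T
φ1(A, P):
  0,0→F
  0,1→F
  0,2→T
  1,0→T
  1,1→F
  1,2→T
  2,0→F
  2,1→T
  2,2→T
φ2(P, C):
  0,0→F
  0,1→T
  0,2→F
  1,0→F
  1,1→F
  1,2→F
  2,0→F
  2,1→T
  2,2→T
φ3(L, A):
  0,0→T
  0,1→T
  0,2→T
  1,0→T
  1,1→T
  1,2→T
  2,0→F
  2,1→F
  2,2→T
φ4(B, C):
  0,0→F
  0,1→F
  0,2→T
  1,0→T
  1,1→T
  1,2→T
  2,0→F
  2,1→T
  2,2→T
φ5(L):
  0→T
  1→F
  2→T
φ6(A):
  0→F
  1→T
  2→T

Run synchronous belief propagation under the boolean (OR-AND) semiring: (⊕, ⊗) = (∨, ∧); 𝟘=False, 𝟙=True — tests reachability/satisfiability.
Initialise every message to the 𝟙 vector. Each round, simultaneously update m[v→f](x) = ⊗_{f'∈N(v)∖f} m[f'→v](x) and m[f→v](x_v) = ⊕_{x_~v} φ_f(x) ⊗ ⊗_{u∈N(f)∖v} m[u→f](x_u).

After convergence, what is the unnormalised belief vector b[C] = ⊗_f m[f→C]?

init: all messages = 𝟙 over 3 values
r1 m[φ0→N] = [T, T, T]
r1 m[φ0→P] = [T, T, T]
r1 m[φ1→A] = [T, T, T]
r1 m[φ1→P] = [T, T, T]
r1 m[φ2→P] = [T, F, T]
r1 m[φ2→C] = [F, T, T]
r1 m[φ3→L] = [T, T, T]
r1 m[φ3→A] = [T, T, T]
r1 m[φ4→B] = [T, T, T]
r1 m[φ4→C] = [T, T, T]
r1 m[φ5→L] = [T, F, T]
r1 m[φ6→A] = [F, T, T]
r1 m[N→φ0] = [T, T, T]
r1 m[L→φ3] = [T, T, T]
r1 m[L→φ5] = [T, T, T]
r1 m[A→φ1] = [T, T, T]
r1 m[A→φ3] = [T, T, T]
r1 m[A→φ6] = [T, T, T]
r1 m[P→φ0] = [T, T, T]
r1 m[P→φ1] = [T, T, T]
r1 m[P→φ2] = [T, T, T]
r1 m[B→φ4] = [T, T, T]
r1 m[C→φ2] = [T, T, T]
r1 m[C→φ4] = [T, T, T]
r2 m[φ0→N] = [T, T, T]
r2 m[φ0→P] = [T, T, T]
r2 m[φ1→A] = [T, T, T]
r2 m[φ1→P] = [T, T, T]
r2 m[φ2→P] = [T, F, T]
r2 m[φ2→C] = [F, T, T]
r2 m[φ3→L] = [T, T, T]
r2 m[φ3→A] = [T, T, T]
r2 m[φ4→B] = [T, T, T]
r2 m[φ4→C] = [T, T, T]
r2 m[φ5→L] = [T, F, T]
r2 m[φ6→A] = [F, T, T]
r2 m[N→φ0] = [T, T, T]
r2 m[L→φ3] = [T, F, T]
r2 m[L→φ5] = [T, T, T]
r2 m[A→φ1] = [F, T, T]
r2 m[A→φ3] = [F, T, T]
r2 m[A→φ6] = [T, T, T]
r2 m[P→φ0] = [T, F, T]
r2 m[P→φ1] = [T, F, T]
r2 m[P→φ2] = [T, T, T]
r2 m[B→φ4] = [T, T, T]
r2 m[C→φ2] = [T, T, T]
r2 m[C→φ4] = [F, T, T]
r3 m[φ0→N] = [T, F, T]
r3 m[φ0→P] = [T, T, T]
r3 m[φ1→A] = [T, T, T]
r3 m[φ1→P] = [T, T, T]
r3 m[φ2→P] = [T, F, T]
r3 m[φ2→C] = [F, T, T]
r3 m[φ3→L] = [T, T, T]
r3 m[φ3→A] = [T, T, T]
r3 m[φ4→B] = [T, T, T]
r3 m[φ4→C] = [T, T, T]
r3 m[φ5→L] = [T, F, T]
r3 m[φ6→A] = [F, T, T]
r3 m[N→φ0] = [T, T, T]
r3 m[L→φ3] = [T, F, T]
r3 m[L→φ5] = [T, T, T]
r3 m[A→φ1] = [F, T, T]
r3 m[A→φ3] = [F, T, T]
r3 m[A→φ6] = [T, T, T]
r3 m[P→φ0] = [T, F, T]
r3 m[P→φ1] = [T, F, T]
r3 m[P→φ2] = [T, T, T]
r3 m[B→φ4] = [T, T, T]
r3 m[C→φ2] = [T, T, T]
r3 m[C→φ4] = [F, T, T]
r4 m[φ0→N] = [T, F, T]
r4 m[φ0→P] = [T, T, T]
r4 m[φ1→A] = [T, T, T]
r4 m[φ1→P] = [T, T, T]
r4 m[φ2→P] = [T, F, T]
r4 m[φ2→C] = [F, T, T]
r4 m[φ3→L] = [T, T, T]
r4 m[φ3→A] = [T, T, T]
r4 m[φ4→B] = [T, T, T]
r4 m[φ4→C] = [T, T, T]
r4 m[φ5→L] = [T, F, T]
r4 m[φ6→A] = [F, T, T]
r4 m[N→φ0] = [T, T, T]
r4 m[L→φ3] = [T, F, T]
r4 m[L→φ5] = [T, T, T]
r4 m[A→φ1] = [F, T, T]
r4 m[A→φ3] = [F, T, T]
r4 m[A→φ6] = [T, T, T]
r4 m[P→φ0] = [T, F, T]
r4 m[P→φ1] = [T, F, T]
r4 m[P→φ2] = [T, T, T]
r4 m[B→φ4] = [T, T, T]
r4 m[C→φ2] = [T, T, T]
r4 m[C→φ4] = [F, T, T]
fixed point reached at round 4
b[C] = ⊗ incoming = [F, T, T]

b[C] = [F, T, T]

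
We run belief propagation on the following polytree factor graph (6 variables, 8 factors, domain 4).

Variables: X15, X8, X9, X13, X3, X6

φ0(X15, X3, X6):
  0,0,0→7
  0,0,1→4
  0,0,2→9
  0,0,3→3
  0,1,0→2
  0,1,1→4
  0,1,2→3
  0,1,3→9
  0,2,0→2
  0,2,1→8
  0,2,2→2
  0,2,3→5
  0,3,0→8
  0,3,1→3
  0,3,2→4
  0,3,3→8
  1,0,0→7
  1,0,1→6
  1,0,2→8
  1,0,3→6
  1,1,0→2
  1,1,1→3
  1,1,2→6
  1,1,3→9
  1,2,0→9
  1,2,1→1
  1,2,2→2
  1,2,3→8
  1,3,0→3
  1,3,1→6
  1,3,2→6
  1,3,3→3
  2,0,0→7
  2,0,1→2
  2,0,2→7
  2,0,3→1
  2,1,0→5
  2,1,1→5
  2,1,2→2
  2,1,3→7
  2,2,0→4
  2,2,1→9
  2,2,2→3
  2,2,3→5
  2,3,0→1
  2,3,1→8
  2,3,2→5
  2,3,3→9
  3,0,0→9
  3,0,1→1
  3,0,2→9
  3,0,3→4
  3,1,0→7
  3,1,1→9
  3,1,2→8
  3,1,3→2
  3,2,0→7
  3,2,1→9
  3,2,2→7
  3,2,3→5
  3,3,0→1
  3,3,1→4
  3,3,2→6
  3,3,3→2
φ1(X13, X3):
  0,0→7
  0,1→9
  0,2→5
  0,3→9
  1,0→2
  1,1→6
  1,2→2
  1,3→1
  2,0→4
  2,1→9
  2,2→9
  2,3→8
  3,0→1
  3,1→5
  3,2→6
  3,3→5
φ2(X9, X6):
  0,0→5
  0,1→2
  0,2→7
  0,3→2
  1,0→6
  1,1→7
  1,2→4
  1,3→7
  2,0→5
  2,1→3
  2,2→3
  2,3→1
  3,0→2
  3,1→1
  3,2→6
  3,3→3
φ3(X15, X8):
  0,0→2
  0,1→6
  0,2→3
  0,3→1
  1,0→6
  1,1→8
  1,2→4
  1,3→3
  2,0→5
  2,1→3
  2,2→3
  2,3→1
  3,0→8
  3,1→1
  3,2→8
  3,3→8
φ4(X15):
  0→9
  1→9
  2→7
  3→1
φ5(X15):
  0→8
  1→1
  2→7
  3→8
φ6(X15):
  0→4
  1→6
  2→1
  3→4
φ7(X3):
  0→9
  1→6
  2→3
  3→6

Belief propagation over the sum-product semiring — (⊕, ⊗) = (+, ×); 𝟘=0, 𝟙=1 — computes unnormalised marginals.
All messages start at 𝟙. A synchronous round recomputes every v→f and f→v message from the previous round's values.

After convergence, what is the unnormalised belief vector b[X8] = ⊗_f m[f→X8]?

b[X8] = [234908580, 384346716, 248090268, 129729252]

init: all messages = 𝟙 over 4 values
r1 m[φ0→X15] = [81, 85, 80, 90]
r1 m[φ0→X3] = [90, 83, 86, 77]
r1 m[φ0→X6] = [81, 82, 87, 86]
r1 m[φ1→X13] = [30, 11, 30, 17]
r1 m[φ1→X3] = [14, 29, 22, 23]
r1 m[φ2→X9] = [16, 24, 12, 12]
r1 m[φ2→X6] = [18, 13, 20, 13]
r1 m[φ3→X15] = [12, 21, 12, 25]
r1 m[φ3→X8] = [21, 18, 18, 13]
r1 m[φ4→X15] = [9, 9, 7, 1]
r1 m[φ5→X15] = [8, 1, 7, 8]
r1 m[φ6→X15] = [4, 6, 1, 4]
r1 m[φ7→X3] = [9, 6, 3, 6]
r1 m[X15→φ0] = [1, 1, 1, 1]
r1 m[X15→φ3] = [1, 1, 1, 1]
r1 m[X15→φ4] = [1, 1, 1, 1]
r1 m[X15→φ5] = [1, 1, 1, 1]
r1 m[X15→φ6] = [1, 1, 1, 1]
r1 m[X8→φ3] = [1, 1, 1, 1]
r1 m[X9→φ2] = [1, 1, 1, 1]
r1 m[X13→φ1] = [1, 1, 1, 1]
r1 m[X3→φ0] = [1, 1, 1, 1]
r1 m[X3→φ1] = [1, 1, 1, 1]
r1 m[X3→φ7] = [1, 1, 1, 1]
r1 m[X6→φ0] = [1, 1, 1, 1]
r1 m[X6→φ2] = [1, 1, 1, 1]
r2 m[φ0→X15] = [81, 85, 80, 90]
r2 m[φ0→X3] = [90, 83, 86, 77]
r2 m[φ0→X6] = [81, 82, 87, 86]
r2 m[φ1→X13] = [30, 11, 30, 17]
r2 m[φ1→X3] = [14, 29, 22, 23]
r2 m[φ2→X9] = [16, 24, 12, 12]
r2 m[φ2→X6] = [18, 13, 20, 13]
r2 m[φ3→X15] = [12, 21, 12, 25]
r2 m[φ3→X8] = [21, 18, 18, 13]
r2 m[φ4→X15] = [9, 9, 7, 1]
r2 m[φ5→X15] = [8, 1, 7, 8]
r2 m[φ6→X15] = [4, 6, 1, 4]
r2 m[φ7→X3] = [9, 6, 3, 6]
r2 m[X15→φ0] = [3456, 1134, 588, 800]
r2 m[X15→φ3] = [23328, 4590, 3920, 2880]
r2 m[X15→φ4] = [31104, 10710, 6720, 72000]
r2 m[X15→φ5] = [34992, 96390, 6720, 9000]
r2 m[X15→φ6] = [69984, 16065, 47040, 18000]
r2 m[X8→φ3] = [1, 1, 1, 1]
r2 m[X9→φ2] = [1, 1, 1, 1]
r2 m[X13→φ1] = [1, 1, 1, 1]
r2 m[X3→φ0] = [126, 174, 66, 138]
r2 m[X3→φ1] = [810, 498, 258, 462]
r2 m[X3→φ7] = [1260, 2407, 1892, 1771]
r2 m[X6→φ0] = [18, 13, 20, 13]
r2 m[X6→φ2] = [81, 82, 87, 86]
r3 m[φ0→X15] = [162948, 171192, 155700, 185304]
r3 m[φ0→X3] = [2378200, 1781016, 1751498, 1970478]
r3 m[φ0→X6] = [14688540, 13794360, 15800832, 18256752]
r3 m[φ1→X13] = [15600, 5586, 13740, 7158]
r3 m[φ1→X3] = [14, 29, 22, 23]
r3 m[φ2→X9] = [1350, 2010, 998, 1024]
r3 m[φ2→X6] = [18, 13, 20, 13]
r3 m[φ3→X15] = [12, 21, 12, 25]
r3 m[φ3→X8] = [116836, 191328, 123144, 64058]
r3 m[φ4→X15] = [9, 9, 7, 1]
r3 m[φ5→X15] = [8, 1, 7, 8]
r3 m[φ6→X15] = [4, 6, 1, 4]
r3 m[φ7→X3] = [9, 6, 3, 6]
r3 m[X15→φ0] = [3456, 1134, 588, 800]
r3 m[X15→φ3] = [23328, 4590, 3920, 2880]
r3 m[X15→φ4] = [31104, 10710, 6720, 72000]
r3 m[X15→φ5] = [34992, 96390, 6720, 9000]
r3 m[X15→φ6] = [69984, 16065, 47040, 18000]
r3 m[X8→φ3] = [1, 1, 1, 1]
r3 m[X9→φ2] = [1, 1, 1, 1]
r3 m[X13→φ1] = [1, 1, 1, 1]
r3 m[X3→φ0] = [126, 174, 66, 138]
r3 m[X3→φ1] = [810, 498, 258, 462]
r3 m[X3→φ7] = [1260, 2407, 1892, 1771]
r3 m[X6→φ0] = [18, 13, 20, 13]
r3 m[X6→φ2] = [81, 82, 87, 86]
r4 m[φ0→X15] = [162948, 171192, 155700, 185304]
r4 m[φ0→X3] = [2378200, 1781016, 1751498, 1970478]
r4 m[φ0→X6] = [14688540, 13794360, 15800832, 18256752]
r4 m[φ1→X13] = [15600, 5586, 13740, 7158]
r4 m[φ1→X3] = [14, 29, 22, 23]
r4 m[φ2→X9] = [1350, 2010, 998, 1024]
r4 m[φ2→X6] = [18, 13, 20, 13]
r4 m[φ3→X15] = [12, 21, 12, 25]
r4 m[φ3→X8] = [116836, 191328, 123144, 64058]
r4 m[φ4→X15] = [9, 9, 7, 1]
r4 m[φ5→X15] = [8, 1, 7, 8]
r4 m[φ6→X15] = [4, 6, 1, 4]
r4 m[φ7→X3] = [9, 6, 3, 6]
r4 m[X15→φ0] = [3456, 1134, 588, 800]
r4 m[X15→φ3] = [46929024, 9244368, 7629300, 5929728]
r4 m[X15→φ4] = [62572032, 21570192, 13078800, 148243200]
r4 m[X15→φ5] = [70393536, 194131728, 13078800, 18530400]
r4 m[X15→φ6] = [140787072, 32355288, 91551600, 37060800]
r4 m[X8→φ3] = [1, 1, 1, 1]
r4 m[X9→φ2] = [1, 1, 1, 1]
r4 m[X13→φ1] = [1, 1, 1, 1]
r4 m[X3→φ0] = [126, 174, 66, 138]
r4 m[X3→φ1] = [21403800, 10686096, 5254494, 11822868]
r4 m[X3→φ7] = [33294800, 51649464, 38532956, 45320994]
r4 m[X6→φ0] = [18, 13, 20, 13]
r4 m[X6→φ2] = [14688540, 13794360, 15800832, 18256752]
r5 m[φ0→X15] = [162948, 171192, 155700, 185304]
r5 m[φ0→X3] = [2378200, 1781016, 1751498, 1970478]
r5 m[φ0→X6] = [14688540, 13794360, 15800832, 18256752]
r5 m[φ1→X13] = [378679746, 129256032, 323663454, 165475584]
r5 m[φ1→X3] = [14, 29, 22, 23]
r5 m[φ2→X9] = [248150748, 375692352, 180485028, 192746688]
r5 m[φ2→X6] = [18, 13, 20, 13]
r5 m[φ3→X15] = [12, 21, 12, 25]
r5 m[φ3→X8] = [234908580, 384346716, 248090268, 129729252]
r5 m[φ4→X15] = [9, 9, 7, 1]
r5 m[φ5→X15] = [8, 1, 7, 8]
r5 m[φ6→X15] = [4, 6, 1, 4]
r5 m[φ7→X3] = [9, 6, 3, 6]
r5 m[X15→φ0] = [3456, 1134, 588, 800]
r5 m[X15→φ3] = [46929024, 9244368, 7629300, 5929728]
r5 m[X15→φ4] = [62572032, 21570192, 13078800, 148243200]
r5 m[X15→φ5] = [70393536, 194131728, 13078800, 18530400]
r5 m[X15→φ6] = [140787072, 32355288, 91551600, 37060800]
r5 m[X8→φ3] = [1, 1, 1, 1]
r5 m[X9→φ2] = [1, 1, 1, 1]
r5 m[X13→φ1] = [1, 1, 1, 1]
r5 m[X3→φ0] = [126, 174, 66, 138]
r5 m[X3→φ1] = [21403800, 10686096, 5254494, 11822868]
r5 m[X3→φ7] = [33294800, 51649464, 38532956, 45320994]
r5 m[X6→φ0] = [18, 13, 20, 13]
r5 m[X6→φ2] = [14688540, 13794360, 15800832, 18256752]
r6 m[φ0→X15] = [162948, 171192, 155700, 185304]
r6 m[φ0→X3] = [2378200, 1781016, 1751498, 1970478]
r6 m[φ0→X6] = [14688540, 13794360, 15800832, 18256752]
r6 m[φ1→X13] = [378679746, 129256032, 323663454, 165475584]
r6 m[φ1→X3] = [14, 29, 22, 23]
r6 m[φ2→X9] = [248150748, 375692352, 180485028, 192746688]
r6 m[φ2→X6] = [18, 13, 20, 13]
r6 m[φ3→X15] = [12, 21, 12, 25]
r6 m[φ3→X8] = [234908580, 384346716, 248090268, 129729252]
r6 m[φ4→X15] = [9, 9, 7, 1]
r6 m[φ5→X15] = [8, 1, 7, 8]
r6 m[φ6→X15] = [4, 6, 1, 4]
r6 m[φ7→X3] = [9, 6, 3, 6]
r6 m[X15→φ0] = [3456, 1134, 588, 800]
r6 m[X15→φ3] = [46929024, 9244368, 7629300, 5929728]
r6 m[X15→φ4] = [62572032, 21570192, 13078800, 148243200]
r6 m[X15→φ5] = [70393536, 194131728, 13078800, 18530400]
r6 m[X15→φ6] = [140787072, 32355288, 91551600, 37060800]
r6 m[X8→φ3] = [1, 1, 1, 1]
r6 m[X9→φ2] = [1, 1, 1, 1]
r6 m[X13→φ1] = [1, 1, 1, 1]
r6 m[X3→φ0] = [126, 174, 66, 138]
r6 m[X3→φ1] = [21403800, 10686096, 5254494, 11822868]
r6 m[X3→φ7] = [33294800, 51649464, 38532956, 45320994]
r6 m[X6→φ0] = [18, 13, 20, 13]
r6 m[X6→φ2] = [14688540, 13794360, 15800832, 18256752]
fixed point reached at round 6
b[X8] = ⊗ incoming = [234908580, 384346716, 248090268, 129729252]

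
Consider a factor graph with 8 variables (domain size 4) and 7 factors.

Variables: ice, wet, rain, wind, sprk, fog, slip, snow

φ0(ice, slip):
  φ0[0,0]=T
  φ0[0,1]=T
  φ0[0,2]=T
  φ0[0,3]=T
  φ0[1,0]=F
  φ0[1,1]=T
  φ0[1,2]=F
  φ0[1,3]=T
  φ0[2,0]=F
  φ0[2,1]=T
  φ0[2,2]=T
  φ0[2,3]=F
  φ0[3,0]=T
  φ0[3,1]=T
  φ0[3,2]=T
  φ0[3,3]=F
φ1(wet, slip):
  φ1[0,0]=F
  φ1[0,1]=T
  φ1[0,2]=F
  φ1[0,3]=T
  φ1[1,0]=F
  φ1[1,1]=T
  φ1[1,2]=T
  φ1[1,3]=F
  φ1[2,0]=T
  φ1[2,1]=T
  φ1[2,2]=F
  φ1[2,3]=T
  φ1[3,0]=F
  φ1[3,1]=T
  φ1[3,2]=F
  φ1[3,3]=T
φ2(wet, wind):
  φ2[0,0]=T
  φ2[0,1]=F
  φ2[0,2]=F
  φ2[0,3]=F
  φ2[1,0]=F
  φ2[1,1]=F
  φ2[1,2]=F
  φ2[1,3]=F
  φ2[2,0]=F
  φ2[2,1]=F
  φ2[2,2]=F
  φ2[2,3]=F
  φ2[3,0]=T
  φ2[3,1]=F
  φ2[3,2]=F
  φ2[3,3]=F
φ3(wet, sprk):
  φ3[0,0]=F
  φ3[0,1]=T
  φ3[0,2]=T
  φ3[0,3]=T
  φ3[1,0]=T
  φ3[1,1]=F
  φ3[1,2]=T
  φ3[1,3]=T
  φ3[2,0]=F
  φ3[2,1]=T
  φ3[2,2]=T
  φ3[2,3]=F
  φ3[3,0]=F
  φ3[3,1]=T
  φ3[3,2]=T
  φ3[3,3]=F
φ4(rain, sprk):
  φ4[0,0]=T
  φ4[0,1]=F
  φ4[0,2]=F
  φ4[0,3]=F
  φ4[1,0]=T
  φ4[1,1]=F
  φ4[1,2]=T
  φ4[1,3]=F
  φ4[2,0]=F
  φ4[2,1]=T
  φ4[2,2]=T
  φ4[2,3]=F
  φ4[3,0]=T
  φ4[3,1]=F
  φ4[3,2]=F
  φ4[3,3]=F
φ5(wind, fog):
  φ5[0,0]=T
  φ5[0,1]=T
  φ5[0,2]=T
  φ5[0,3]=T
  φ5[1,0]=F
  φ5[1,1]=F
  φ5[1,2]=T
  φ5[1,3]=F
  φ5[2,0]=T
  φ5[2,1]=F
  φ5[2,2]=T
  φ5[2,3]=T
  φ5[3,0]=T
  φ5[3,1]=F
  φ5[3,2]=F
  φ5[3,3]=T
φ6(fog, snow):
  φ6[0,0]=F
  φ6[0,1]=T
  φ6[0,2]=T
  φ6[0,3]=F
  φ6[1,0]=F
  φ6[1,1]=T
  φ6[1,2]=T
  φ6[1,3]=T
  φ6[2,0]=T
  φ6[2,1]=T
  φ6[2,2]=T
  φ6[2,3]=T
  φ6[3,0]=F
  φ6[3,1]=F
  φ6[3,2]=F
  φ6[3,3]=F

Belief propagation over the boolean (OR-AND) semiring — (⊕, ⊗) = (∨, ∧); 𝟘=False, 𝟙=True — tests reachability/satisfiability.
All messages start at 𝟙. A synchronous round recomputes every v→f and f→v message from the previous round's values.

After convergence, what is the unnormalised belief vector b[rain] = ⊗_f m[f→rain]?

init: all messages = 𝟙 over 4 values
r1 m[φ0→ice] = [T, T, T, T]
r1 m[φ0→slip] = [T, T, T, T]
r1 m[φ1→wet] = [T, T, T, T]
r1 m[φ1→slip] = [T, T, T, T]
r1 m[φ2→wet] = [T, F, F, T]
r1 m[φ2→wind] = [T, F, F, F]
r1 m[φ3→wet] = [T, T, T, T]
r1 m[φ3→sprk] = [T, T, T, T]
r1 m[φ4→rain] = [T, T, T, T]
r1 m[φ4→sprk] = [T, T, T, F]
r1 m[φ5→wind] = [T, T, T, T]
r1 m[φ5→fog] = [T, T, T, T]
r1 m[φ6→fog] = [T, T, T, F]
r1 m[φ6→snow] = [T, T, T, T]
r1 m[ice→φ0] = [T, T, T, T]
r1 m[wet→φ1] = [T, T, T, T]
r1 m[wet→φ2] = [T, T, T, T]
r1 m[wet→φ3] = [T, T, T, T]
r1 m[rain→φ4] = [T, T, T, T]
r1 m[wind→φ2] = [T, T, T, T]
r1 m[wind→φ5] = [T, T, T, T]
r1 m[sprk→φ3] = [T, T, T, T]
r1 m[sprk→φ4] = [T, T, T, T]
r1 m[fog→φ5] = [T, T, T, T]
r1 m[fog→φ6] = [T, T, T, T]
r1 m[slip→φ0] = [T, T, T, T]
r1 m[slip→φ1] = [T, T, T, T]
r1 m[snow→φ6] = [T, T, T, T]
r2 m[φ0→ice] = [T, T, T, T]
r2 m[φ0→slip] = [T, T, T, T]
r2 m[φ1→wet] = [T, T, T, T]
r2 m[φ1→slip] = [T, T, T, T]
r2 m[φ2→wet] = [T, F, F, T]
r2 m[φ2→wind] = [T, F, F, F]
r2 m[φ3→wet] = [T, T, T, T]
r2 m[φ3→sprk] = [T, T, T, T]
r2 m[φ4→rain] = [T, T, T, T]
r2 m[φ4→sprk] = [T, T, T, F]
r2 m[φ5→wind] = [T, T, T, T]
r2 m[φ5→fog] = [T, T, T, T]
r2 m[φ6→fog] = [T, T, T, F]
r2 m[φ6→snow] = [T, T, T, T]
r2 m[ice→φ0] = [T, T, T, T]
r2 m[wet→φ1] = [T, F, F, T]
r2 m[wet→φ2] = [T, T, T, T]
r2 m[wet→φ3] = [T, F, F, T]
r2 m[rain→φ4] = [T, T, T, T]
r2 m[wind→φ2] = [T, T, T, T]
r2 m[wind→φ5] = [T, F, F, F]
r2 m[sprk→φ3] = [T, T, T, F]
r2 m[sprk→φ4] = [T, T, T, T]
r2 m[fog→φ5] = [T, T, T, F]
r2 m[fog→φ6] = [T, T, T, T]
r2 m[slip→φ0] = [T, T, T, T]
r2 m[slip→φ1] = [T, T, T, T]
r2 m[snow→φ6] = [T, T, T, T]
r3 m[φ0→ice] = [T, T, T, T]
r3 m[φ0→slip] = [T, T, T, T]
r3 m[φ1→wet] = [T, T, T, T]
r3 m[φ1→slip] = [F, T, F, T]
r3 m[φ2→wet] = [T, F, F, T]
r3 m[φ2→wind] = [T, F, F, F]
r3 m[φ3→wet] = [T, T, T, T]
r3 m[φ3→sprk] = [F, T, T, T]
r3 m[φ4→rain] = [T, T, T, T]
r3 m[φ4→sprk] = [T, T, T, F]
r3 m[φ5→wind] = [T, T, T, T]
r3 m[φ5→fog] = [T, T, T, T]
r3 m[φ6→fog] = [T, T, T, F]
r3 m[φ6→snow] = [T, T, T, T]
r3 m[ice→φ0] = [T, T, T, T]
r3 m[wet→φ1] = [T, F, F, T]
r3 m[wet→φ2] = [T, T, T, T]
r3 m[wet→φ3] = [T, F, F, T]
r3 m[rain→φ4] = [T, T, T, T]
r3 m[wind→φ2] = [T, T, T, T]
r3 m[wind→φ5] = [T, F, F, F]
r3 m[sprk→φ3] = [T, T, T, F]
r3 m[sprk→φ4] = [T, T, T, T]
r3 m[fog→φ5] = [T, T, T, F]
r3 m[fog→φ6] = [T, T, T, T]
r3 m[slip→φ0] = [T, T, T, T]
r3 m[slip→φ1] = [T, T, T, T]
r3 m[snow→φ6] = [T, T, T, T]
r4 m[φ0→ice] = [T, T, T, T]
r4 m[φ0→slip] = [T, T, T, T]
r4 m[φ1→wet] = [T, T, T, T]
r4 m[φ1→slip] = [F, T, F, T]
r4 m[φ2→wet] = [T, F, F, T]
r4 m[φ2→wind] = [T, F, F, F]
r4 m[φ3→wet] = [T, T, T, T]
r4 m[φ3→sprk] = [F, T, T, T]
r4 m[φ4→rain] = [T, T, T, T]
r4 m[φ4→sprk] = [T, T, T, F]
r4 m[φ5→wind] = [T, T, T, T]
r4 m[φ5→fog] = [T, T, T, T]
r4 m[φ6→fog] = [T, T, T, F]
r4 m[φ6→snow] = [T, T, T, T]
r4 m[ice→φ0] = [T, T, T, T]
r4 m[wet→φ1] = [T, F, F, T]
r4 m[wet→φ2] = [T, T, T, T]
r4 m[wet→φ3] = [T, F, F, T]
r4 m[rain→φ4] = [T, T, T, T]
r4 m[wind→φ2] = [T, T, T, T]
r4 m[wind→φ5] = [T, F, F, F]
r4 m[sprk→φ3] = [T, T, T, F]
r4 m[sprk→φ4] = [F, T, T, T]
r4 m[fog→φ5] = [T, T, T, F]
r4 m[fog→φ6] = [T, T, T, T]
r4 m[slip→φ0] = [F, T, F, T]
r4 m[slip→φ1] = [T, T, T, T]
r4 m[snow→φ6] = [T, T, T, T]
r5 m[φ0→ice] = [T, T, T, T]
r5 m[φ0→slip] = [T, T, T, T]
r5 m[φ1→wet] = [T, T, T, T]
r5 m[φ1→slip] = [F, T, F, T]
r5 m[φ2→wet] = [T, F, F, T]
r5 m[φ2→wind] = [T, F, F, F]
r5 m[φ3→wet] = [T, T, T, T]
r5 m[φ3→sprk] = [F, T, T, T]
r5 m[φ4→rain] = [F, T, T, F]
r5 m[φ4→sprk] = [T, T, T, F]
r5 m[φ5→wind] = [T, T, T, T]
r5 m[φ5→fog] = [T, T, T, T]
r5 m[φ6→fog] = [T, T, T, F]
r5 m[φ6→snow] = [T, T, T, T]
r5 m[ice→φ0] = [T, T, T, T]
r5 m[wet→φ1] = [T, F, F, T]
r5 m[wet→φ2] = [T, T, T, T]
r5 m[wet→φ3] = [T, F, F, T]
r5 m[rain→φ4] = [T, T, T, T]
r5 m[wind→φ2] = [T, T, T, T]
r5 m[wind→φ5] = [T, F, F, F]
r5 m[sprk→φ3] = [T, T, T, F]
r5 m[sprk→φ4] = [F, T, T, T]
r5 m[fog→φ5] = [T, T, T, F]
r5 m[fog→φ6] = [T, T, T, T]
r5 m[slip→φ0] = [F, T, F, T]
r5 m[slip→φ1] = [T, T, T, T]
r5 m[snow→φ6] = [T, T, T, T]
r6 m[φ0→ice] = [T, T, T, T]
r6 m[φ0→slip] = [T, T, T, T]
r6 m[φ1→wet] = [T, T, T, T]
r6 m[φ1→slip] = [F, T, F, T]
r6 m[φ2→wet] = [T, F, F, T]
r6 m[φ2→wind] = [T, F, F, F]
r6 m[φ3→wet] = [T, T, T, T]
r6 m[φ3→sprk] = [F, T, T, T]
r6 m[φ4→rain] = [F, T, T, F]
r6 m[φ4→sprk] = [T, T, T, F]
r6 m[φ5→wind] = [T, T, T, T]
r6 m[φ5→fog] = [T, T, T, T]
r6 m[φ6→fog] = [T, T, T, F]
r6 m[φ6→snow] = [T, T, T, T]
r6 m[ice→φ0] = [T, T, T, T]
r6 m[wet→φ1] = [T, F, F, T]
r6 m[wet→φ2] = [T, T, T, T]
r6 m[wet→φ3] = [T, F, F, T]
r6 m[rain→φ4] = [T, T, T, T]
r6 m[wind→φ2] = [T, T, T, T]
r6 m[wind→φ5] = [T, F, F, F]
r6 m[sprk→φ3] = [T, T, T, F]
r6 m[sprk→φ4] = [F, T, T, T]
r6 m[fog→φ5] = [T, T, T, F]
r6 m[fog→φ6] = [T, T, T, T]
r6 m[slip→φ0] = [F, T, F, T]
r6 m[slip→φ1] = [T, T, T, T]
r6 m[snow→φ6] = [T, T, T, T]
fixed point reached at round 6
b[rain] = ⊗ incoming = [F, T, T, F]

b[rain] = [F, T, T, F]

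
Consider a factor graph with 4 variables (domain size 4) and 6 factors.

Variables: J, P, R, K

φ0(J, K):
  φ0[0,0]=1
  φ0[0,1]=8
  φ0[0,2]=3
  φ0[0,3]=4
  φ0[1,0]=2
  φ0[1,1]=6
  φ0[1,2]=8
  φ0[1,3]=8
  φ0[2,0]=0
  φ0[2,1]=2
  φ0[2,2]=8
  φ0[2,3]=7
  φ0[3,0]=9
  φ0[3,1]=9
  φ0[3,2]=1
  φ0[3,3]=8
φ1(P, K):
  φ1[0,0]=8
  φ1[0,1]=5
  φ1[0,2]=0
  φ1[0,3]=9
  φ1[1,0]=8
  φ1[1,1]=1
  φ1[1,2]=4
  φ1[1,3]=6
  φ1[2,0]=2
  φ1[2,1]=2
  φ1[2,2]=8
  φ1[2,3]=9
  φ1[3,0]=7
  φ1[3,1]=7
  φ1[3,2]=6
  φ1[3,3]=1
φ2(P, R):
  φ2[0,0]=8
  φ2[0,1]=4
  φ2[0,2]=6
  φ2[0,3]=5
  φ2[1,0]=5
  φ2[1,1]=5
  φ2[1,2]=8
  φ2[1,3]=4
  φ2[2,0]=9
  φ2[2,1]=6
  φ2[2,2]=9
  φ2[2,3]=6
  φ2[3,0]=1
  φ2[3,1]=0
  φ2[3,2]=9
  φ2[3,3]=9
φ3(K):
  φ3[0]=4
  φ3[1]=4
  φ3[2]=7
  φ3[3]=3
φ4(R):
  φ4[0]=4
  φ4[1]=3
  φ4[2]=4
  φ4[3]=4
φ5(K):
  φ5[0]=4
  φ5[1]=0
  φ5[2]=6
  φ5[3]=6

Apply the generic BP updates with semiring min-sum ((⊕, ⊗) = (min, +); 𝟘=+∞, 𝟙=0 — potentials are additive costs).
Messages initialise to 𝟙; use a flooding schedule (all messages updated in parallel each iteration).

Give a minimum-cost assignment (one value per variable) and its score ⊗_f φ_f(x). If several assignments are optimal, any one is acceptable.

init: all messages = 𝟙 over 4 values
r1 m[φ0→J] = [1, 2, 0, 1]
r1 m[φ0→K] = [0, 2, 1, 4]
r1 m[φ1→P] = [0, 1, 2, 1]
r1 m[φ1→K] = [2, 1, 0, 1]
r1 m[φ2→P] = [4, 4, 6, 0]
r1 m[φ2→R] = [1, 0, 6, 4]
r1 m[φ3→K] = [4, 4, 7, 3]
r1 m[φ4→R] = [4, 3, 4, 4]
r1 m[φ5→K] = [4, 0, 6, 6]
r1 m[J→φ0] = [0, 0, 0, 0]
r1 m[P→φ1] = [0, 0, 0, 0]
r1 m[P→φ2] = [0, 0, 0, 0]
r1 m[R→φ2] = [0, 0, 0, 0]
r1 m[R→φ4] = [0, 0, 0, 0]
r1 m[K→φ0] = [0, 0, 0, 0]
r1 m[K→φ1] = [0, 0, 0, 0]
r1 m[K→φ3] = [0, 0, 0, 0]
r1 m[K→φ5] = [0, 0, 0, 0]
r2 m[φ0→J] = [1, 2, 0, 1]
r2 m[φ0→K] = [0, 2, 1, 4]
r2 m[φ1→P] = [0, 1, 2, 1]
r2 m[φ1→K] = [2, 1, 0, 1]
r2 m[φ2→P] = [4, 4, 6, 0]
r2 m[φ2→R] = [1, 0, 6, 4]
r2 m[φ3→K] = [4, 4, 7, 3]
r2 m[φ4→R] = [4, 3, 4, 4]
r2 m[φ5→K] = [4, 0, 6, 6]
r2 m[J→φ0] = [0, 0, 0, 0]
r2 m[P→φ1] = [4, 4, 6, 0]
r2 m[P→φ2] = [0, 1, 2, 1]
r2 m[R→φ2] = [4, 3, 4, 4]
r2 m[R→φ4] = [1, 0, 6, 4]
r2 m[K→φ0] = [10, 5, 13, 10]
r2 m[K→φ1] = [8, 6, 14, 13]
r2 m[K→φ3] = [6, 3, 7, 11]
r2 m[K→φ5] = [6, 7, 8, 8]
r3 m[φ0→J] = [11, 11, 7, 14]
r3 m[φ0→K] = [0, 2, 1, 4]
r3 m[φ1→P] = [11, 7, 8, 13]
r3 m[φ1→K] = [7, 5, 4, 1]
r3 m[φ2→P] = [7, 8, 9, 3]
r3 m[φ2→R] = [2, 1, 6, 5]
r3 m[φ3→K] = [4, 4, 7, 3]
r3 m[φ4→R] = [4, 3, 4, 4]
r3 m[φ5→K] = [4, 0, 6, 6]
r3 m[J→φ0] = [0, 0, 0, 0]
r3 m[P→φ1] = [4, 4, 6, 0]
r3 m[P→φ2] = [0, 1, 2, 1]
r3 m[R→φ2] = [4, 3, 4, 4]
r3 m[R→φ4] = [1, 0, 6, 4]
r3 m[K→φ0] = [10, 5, 13, 10]
r3 m[K→φ1] = [8, 6, 14, 13]
r3 m[K→φ3] = [6, 3, 7, 11]
r3 m[K→φ5] = [6, 7, 8, 8]
r4 m[φ0→J] = [11, 11, 7, 14]
r4 m[φ0→K] = [0, 2, 1, 4]
r4 m[φ1→P] = [11, 7, 8, 13]
r4 m[φ1→K] = [7, 5, 4, 1]
r4 m[φ2→P] = [7, 8, 9, 3]
r4 m[φ2→R] = [2, 1, 6, 5]
r4 m[φ3→K] = [4, 4, 7, 3]
r4 m[φ4→R] = [4, 3, 4, 4]
r4 m[φ5→K] = [4, 0, 6, 6]
r4 m[J→φ0] = [0, 0, 0, 0]
r4 m[P→φ1] = [7, 8, 9, 3]
r4 m[P→φ2] = [11, 7, 8, 13]
r4 m[R→φ2] = [4, 3, 4, 4]
r4 m[R→φ4] = [2, 1, 6, 5]
r4 m[K→φ0] = [15, 9, 17, 10]
r4 m[K→φ1] = [8, 6, 14, 13]
r4 m[K→φ3] = [11, 7, 11, 11]
r4 m[K→φ5] = [11, 11, 12, 8]
r5 m[φ0→J] = [14, 15, 11, 18]
r5 m[φ0→K] = [0, 2, 1, 4]
r5 m[φ1→P] = [11, 7, 8, 13]
r5 m[φ1→K] = [10, 9, 7, 4]
r5 m[φ2→P] = [7, 8, 9, 3]
r5 m[φ2→R] = [12, 12, 15, 11]
r5 m[φ3→K] = [4, 4, 7, 3]
r5 m[φ4→R] = [4, 3, 4, 4]
r5 m[φ5→K] = [4, 0, 6, 6]
r5 m[J→φ0] = [0, 0, 0, 0]
r5 m[P→φ1] = [7, 8, 9, 3]
r5 m[P→φ2] = [11, 7, 8, 13]
r5 m[R→φ2] = [4, 3, 4, 4]
r5 m[R→φ4] = [2, 1, 6, 5]
r5 m[K→φ0] = [15, 9, 17, 10]
r5 m[K→φ1] = [8, 6, 14, 13]
r5 m[K→φ3] = [11, 7, 11, 11]
r5 m[K→φ5] = [11, 11, 12, 8]
r6 m[φ0→J] = [14, 15, 11, 18]
r6 m[φ0→K] = [0, 2, 1, 4]
r6 m[φ1→P] = [11, 7, 8, 13]
r6 m[φ1→K] = [10, 9, 7, 4]
r6 m[φ2→P] = [7, 8, 9, 3]
r6 m[φ2→R] = [12, 12, 15, 11]
r6 m[φ3→K] = [4, 4, 7, 3]
r6 m[φ4→R] = [4, 3, 4, 4]
r6 m[φ5→K] = [4, 0, 6, 6]
r6 m[J→φ0] = [0, 0, 0, 0]
r6 m[P→φ1] = [7, 8, 9, 3]
r6 m[P→φ2] = [11, 7, 8, 13]
r6 m[R→φ2] = [4, 3, 4, 4]
r6 m[R→φ4] = [12, 12, 15, 11]
r6 m[K→φ0] = [18, 13, 20, 13]
r6 m[K→φ1] = [8, 6, 14, 13]
r6 m[K→φ3] = [14, 11, 14, 14]
r6 m[K→φ5] = [14, 15, 15, 11]
r7 m[φ0→J] = [17, 19, 15, 21]
r7 m[φ0→K] = [0, 2, 1, 4]
r7 m[φ1→P] = [11, 7, 8, 13]
r7 m[φ1→K] = [10, 9, 7, 4]
r7 m[φ2→P] = [7, 8, 9, 3]
r7 m[φ2→R] = [12, 12, 15, 11]
r7 m[φ3→K] = [4, 4, 7, 3]
r7 m[φ4→R] = [4, 3, 4, 4]
r7 m[φ5→K] = [4, 0, 6, 6]
r7 m[J→φ0] = [0, 0, 0, 0]
r7 m[P→φ1] = [7, 8, 9, 3]
r7 m[P→φ2] = [11, 7, 8, 13]
r7 m[R→φ2] = [4, 3, 4, 4]
r7 m[R→φ4] = [12, 12, 15, 11]
r7 m[K→φ0] = [18, 13, 20, 13]
r7 m[K→φ1] = [8, 6, 14, 13]
r7 m[K→φ3] = [14, 11, 14, 14]
r7 m[K→φ5] = [14, 15, 15, 11]
r8 m[φ0→J] = [17, 19, 15, 21]
r8 m[φ0→K] = [0, 2, 1, 4]
r8 m[φ1→P] = [11, 7, 8, 13]
r8 m[φ1→K] = [10, 9, 7, 4]
r8 m[φ2→P] = [7, 8, 9, 3]
r8 m[φ2→R] = [12, 12, 15, 11]
r8 m[φ3→K] = [4, 4, 7, 3]
r8 m[φ4→R] = [4, 3, 4, 4]
r8 m[φ5→K] = [4, 0, 6, 6]
r8 m[J→φ0] = [0, 0, 0, 0]
r8 m[P→φ1] = [7, 8, 9, 3]
r8 m[P→φ2] = [11, 7, 8, 13]
r8 m[R→φ2] = [4, 3, 4, 4]
r8 m[R→φ4] = [12, 12, 15, 11]
r8 m[K→φ0] = [18, 13, 20, 13]
r8 m[K→φ1] = [8, 6, 14, 13]
r8 m[K→φ3] = [14, 11, 14, 14]
r8 m[K→φ5] = [14, 15, 15, 11]
fixed point reached at round 8
traceback from J: (J=2, P=1, R=1, K=1), score=15

assignment: (J=2, P=1, R=1, K=1); score = 15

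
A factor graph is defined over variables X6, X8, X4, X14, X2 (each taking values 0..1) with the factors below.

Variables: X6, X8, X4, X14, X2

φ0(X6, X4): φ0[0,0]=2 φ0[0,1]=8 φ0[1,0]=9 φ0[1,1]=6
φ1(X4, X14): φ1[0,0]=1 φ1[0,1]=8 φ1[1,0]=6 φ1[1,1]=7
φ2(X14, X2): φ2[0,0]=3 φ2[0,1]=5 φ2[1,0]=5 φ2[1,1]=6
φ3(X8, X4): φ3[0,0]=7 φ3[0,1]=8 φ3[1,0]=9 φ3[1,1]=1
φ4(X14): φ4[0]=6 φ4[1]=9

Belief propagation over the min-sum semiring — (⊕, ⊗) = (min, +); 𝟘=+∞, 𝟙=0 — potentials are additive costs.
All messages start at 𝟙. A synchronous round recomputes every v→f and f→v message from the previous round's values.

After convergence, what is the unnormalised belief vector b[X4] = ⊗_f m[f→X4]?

init: all messages = 𝟙 over 2 values
r1 m[φ0→X6] = [2, 6]
r1 m[φ0→X4] = [2, 6]
r1 m[φ1→X4] = [1, 6]
r1 m[φ1→X14] = [1, 7]
r1 m[φ2→X14] = [3, 5]
r1 m[φ2→X2] = [3, 5]
r1 m[φ3→X8] = [7, 1]
r1 m[φ3→X4] = [7, 1]
r1 m[φ4→X14] = [6, 9]
r1 m[X6→φ0] = [0, 0]
r1 m[X8→φ3] = [0, 0]
r1 m[X4→φ0] = [0, 0]
r1 m[X4→φ1] = [0, 0]
r1 m[X4→φ3] = [0, 0]
r1 m[X14→φ1] = [0, 0]
r1 m[X14→φ2] = [0, 0]
r1 m[X14→φ4] = [0, 0]
r1 m[X2→φ2] = [0, 0]
r2 m[φ0→X6] = [2, 6]
r2 m[φ0→X4] = [2, 6]
r2 m[φ1→X4] = [1, 6]
r2 m[φ1→X14] = [1, 7]
r2 m[φ2→X14] = [3, 5]
r2 m[φ2→X2] = [3, 5]
r2 m[φ3→X8] = [7, 1]
r2 m[φ3→X4] = [7, 1]
r2 m[φ4→X14] = [6, 9]
r2 m[X6→φ0] = [0, 0]
r2 m[X8→φ3] = [0, 0]
r2 m[X4→φ0] = [8, 7]
r2 m[X4→φ1] = [9, 7]
r2 m[X4→φ3] = [3, 12]
r2 m[X14→φ1] = [9, 14]
r2 m[X14→φ2] = [7, 16]
r2 m[X14→φ4] = [4, 12]
r2 m[X2→φ2] = [0, 0]
r3 m[φ0→X6] = [10, 13]
r3 m[φ0→X4] = [2, 6]
r3 m[φ1→X4] = [10, 15]
r3 m[φ1→X14] = [10, 14]
r3 m[φ2→X14] = [3, 5]
r3 m[φ2→X2] = [10, 12]
r3 m[φ3→X8] = [10, 12]
r3 m[φ3→X4] = [7, 1]
r3 m[φ4→X14] = [6, 9]
r3 m[X6→φ0] = [0, 0]
r3 m[X8→φ3] = [0, 0]
r3 m[X4→φ0] = [8, 7]
r3 m[X4→φ1] = [9, 7]
r3 m[X4→φ3] = [3, 12]
r3 m[X14→φ1] = [9, 14]
r3 m[X14→φ2] = [7, 16]
r3 m[X14→φ4] = [4, 12]
r3 m[X2→φ2] = [0, 0]
r4 m[φ0→X6] = [10, 13]
r4 m[φ0→X4] = [2, 6]
r4 m[φ1→X4] = [10, 15]
r4 m[φ1→X14] = [10, 14]
r4 m[φ2→X14] = [3, 5]
r4 m[φ2→X2] = [10, 12]
r4 m[φ3→X8] = [10, 12]
r4 m[φ3→X4] = [7, 1]
r4 m[φ4→X14] = [6, 9]
r4 m[X6→φ0] = [0, 0]
r4 m[X8→φ3] = [0, 0]
r4 m[X4→φ0] = [17, 16]
r4 m[X4→φ1] = [9, 7]
r4 m[X4→φ3] = [12, 21]
r4 m[X14→φ1] = [9, 14]
r4 m[X14→φ2] = [16, 23]
r4 m[X14→φ4] = [13, 19]
r4 m[X2→φ2] = [0, 0]
r5 m[φ0→X6] = [19, 22]
r5 m[φ0→X4] = [2, 6]
r5 m[φ1→X4] = [10, 15]
r5 m[φ1→X14] = [10, 14]
r5 m[φ2→X14] = [3, 5]
r5 m[φ2→X2] = [19, 21]
r5 m[φ3→X8] = [19, 21]
r5 m[φ3→X4] = [7, 1]
r5 m[φ4→X14] = [6, 9]
r5 m[X6→φ0] = [0, 0]
r5 m[X8→φ3] = [0, 0]
r5 m[X4→φ0] = [17, 16]
r5 m[X4→φ1] = [9, 7]
r5 m[X4→φ3] = [12, 21]
r5 m[X14→φ1] = [9, 14]
r5 m[X14→φ2] = [16, 23]
r5 m[X14→φ4] = [13, 19]
r5 m[X2→φ2] = [0, 0]
r6 m[φ0→X6] = [19, 22]
r6 m[φ0→X4] = [2, 6]
r6 m[φ1→X4] = [10, 15]
r6 m[φ1→X14] = [10, 14]
r6 m[φ2→X14] = [3, 5]
r6 m[φ2→X2] = [19, 21]
r6 m[φ3→X8] = [19, 21]
r6 m[φ3→X4] = [7, 1]
r6 m[φ4→X14] = [6, 9]
r6 m[X6→φ0] = [0, 0]
r6 m[X8→φ3] = [0, 0]
r6 m[X4→φ0] = [17, 16]
r6 m[X4→φ1] = [9, 7]
r6 m[X4→φ3] = [12, 21]
r6 m[X14→φ1] = [9, 14]
r6 m[X14→φ2] = [16, 23]
r6 m[X14→φ4] = [13, 19]
r6 m[X2→φ2] = [0, 0]
fixed point reached at round 6
b[X4] = ⊗ incoming = [19, 22]

b[X4] = [19, 22]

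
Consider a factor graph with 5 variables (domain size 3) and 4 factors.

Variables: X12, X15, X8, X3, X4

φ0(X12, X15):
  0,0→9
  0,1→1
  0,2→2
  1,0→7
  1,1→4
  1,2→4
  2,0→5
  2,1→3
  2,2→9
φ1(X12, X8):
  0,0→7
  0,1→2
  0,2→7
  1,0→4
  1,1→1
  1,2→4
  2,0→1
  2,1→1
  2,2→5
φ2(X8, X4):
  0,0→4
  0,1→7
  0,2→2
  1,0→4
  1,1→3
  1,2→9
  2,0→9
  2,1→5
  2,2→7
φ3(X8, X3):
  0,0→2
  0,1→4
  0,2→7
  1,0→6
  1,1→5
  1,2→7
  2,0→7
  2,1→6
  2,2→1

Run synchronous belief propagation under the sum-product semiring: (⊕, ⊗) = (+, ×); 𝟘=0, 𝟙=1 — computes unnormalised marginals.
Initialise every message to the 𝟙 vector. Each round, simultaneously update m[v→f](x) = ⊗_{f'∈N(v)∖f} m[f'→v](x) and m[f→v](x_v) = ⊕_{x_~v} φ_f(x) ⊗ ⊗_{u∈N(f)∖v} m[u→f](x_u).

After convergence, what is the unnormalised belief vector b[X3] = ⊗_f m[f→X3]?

init: all messages = 𝟙 over 3 values
r1 m[φ0→X12] = [12, 15, 17]
r1 m[φ0→X15] = [21, 8, 15]
r1 m[φ1→X12] = [16, 9, 7]
r1 m[φ1→X8] = [12, 4, 16]
r1 m[φ2→X8] = [13, 16, 21]
r1 m[φ2→X4] = [17, 15, 18]
r1 m[φ3→X8] = [13, 18, 14]
r1 m[φ3→X3] = [15, 15, 15]
r1 m[X12→φ0] = [1, 1, 1]
r1 m[X12→φ1] = [1, 1, 1]
r1 m[X15→φ0] = [1, 1, 1]
r1 m[X8→φ1] = [1, 1, 1]
r1 m[X8→φ2] = [1, 1, 1]
r1 m[X8→φ3] = [1, 1, 1]
r1 m[X3→φ3] = [1, 1, 1]
r1 m[X4→φ2] = [1, 1, 1]
r2 m[φ0→X12] = [12, 15, 17]
r2 m[φ0→X15] = [21, 8, 15]
r2 m[φ1→X12] = [16, 9, 7]
r2 m[φ1→X8] = [12, 4, 16]
r2 m[φ2→X8] = [13, 16, 21]
r2 m[φ2→X4] = [17, 15, 18]
r2 m[φ3→X8] = [13, 18, 14]
r2 m[φ3→X3] = [15, 15, 15]
r2 m[X12→φ0] = [16, 9, 7]
r2 m[X12→φ1] = [12, 15, 17]
r2 m[X15→φ0] = [1, 1, 1]
r2 m[X8→φ1] = [169, 288, 294]
r2 m[X8→φ2] = [156, 72, 224]
r2 m[X8→φ3] = [156, 64, 336]
r2 m[X3→φ3] = [1, 1, 1]
r2 m[X4→φ2] = [1, 1, 1]
r3 m[φ0→X12] = [12, 15, 17]
r3 m[φ0→X15] = [242, 73, 131]
r3 m[φ1→X12] = [3817, 2140, 1927]
r3 m[φ1→X8] = [161, 56, 229]
r3 m[φ2→X8] = [13, 16, 21]
r3 m[φ2→X4] = [2928, 2428, 2528]
r3 m[φ3→X8] = [13, 18, 14]
r3 m[φ3→X3] = [3048, 2960, 1876]
r3 m[X12→φ0] = [16, 9, 7]
r3 m[X12→φ1] = [12, 15, 17]
r3 m[X15→φ0] = [1, 1, 1]
r3 m[X8→φ1] = [169, 288, 294]
r3 m[X8→φ2] = [156, 72, 224]
r3 m[X8→φ3] = [156, 64, 336]
r3 m[X3→φ3] = [1, 1, 1]
r3 m[X4→φ2] = [1, 1, 1]
r4 m[φ0→X12] = [12, 15, 17]
r4 m[φ0→X15] = [242, 73, 131]
r4 m[φ1→X12] = [3817, 2140, 1927]
r4 m[φ1→X8] = [161, 56, 229]
r4 m[φ2→X8] = [13, 16, 21]
r4 m[φ2→X4] = [2928, 2428, 2528]
r4 m[φ3→X8] = [13, 18, 14]
r4 m[φ3→X3] = [3048, 2960, 1876]
r4 m[X12→φ0] = [3817, 2140, 1927]
r4 m[X12→φ1] = [12, 15, 17]
r4 m[X15→φ0] = [1, 1, 1]
r4 m[X8→φ1] = [169, 288, 294]
r4 m[X8→φ2] = [2093, 1008, 3206]
r4 m[X8→φ3] = [2093, 896, 4809]
r4 m[X3→φ3] = [1, 1, 1]
r4 m[X4→φ2] = [1, 1, 1]
r5 m[φ0→X12] = [12, 15, 17]
r5 m[φ0→X15] = [58968, 18158, 33537]
r5 m[φ1→X12] = [3817, 2140, 1927]
r5 m[φ1→X8] = [161, 56, 229]
r5 m[φ2→X8] = [13, 16, 21]
r5 m[φ2→X4] = [41258, 33705, 35700]
r5 m[φ3→X8] = [13, 18, 14]
r5 m[φ3→X3] = [43225, 41706, 25732]
r5 m[X12→φ0] = [3817, 2140, 1927]
r5 m[X12→φ1] = [12, 15, 17]
r5 m[X15→φ0] = [1, 1, 1]
r5 m[X8→φ1] = [169, 288, 294]
r5 m[X8→φ2] = [2093, 1008, 3206]
r5 m[X8→φ3] = [2093, 896, 4809]
r5 m[X3→φ3] = [1, 1, 1]
r5 m[X4→φ2] = [1, 1, 1]
r6 m[φ0→X12] = [12, 15, 17]
r6 m[φ0→X15] = [58968, 18158, 33537]
r6 m[φ1→X12] = [3817, 2140, 1927]
r6 m[φ1→X8] = [161, 56, 229]
r6 m[φ2→X8] = [13, 16, 21]
r6 m[φ2→X4] = [41258, 33705, 35700]
r6 m[φ3→X8] = [13, 18, 14]
r6 m[φ3→X3] = [43225, 41706, 25732]
r6 m[X12→φ0] = [3817, 2140, 1927]
r6 m[X12→φ1] = [12, 15, 17]
r6 m[X15→φ0] = [1, 1, 1]
r6 m[X8→φ1] = [169, 288, 294]
r6 m[X8→φ2] = [2093, 1008, 3206]
r6 m[X8→φ3] = [2093, 896, 4809]
r6 m[X3→φ3] = [1, 1, 1]
r6 m[X4→φ2] = [1, 1, 1]
fixed point reached at round 6
b[X3] = ⊗ incoming = [43225, 41706, 25732]

b[X3] = [43225, 41706, 25732]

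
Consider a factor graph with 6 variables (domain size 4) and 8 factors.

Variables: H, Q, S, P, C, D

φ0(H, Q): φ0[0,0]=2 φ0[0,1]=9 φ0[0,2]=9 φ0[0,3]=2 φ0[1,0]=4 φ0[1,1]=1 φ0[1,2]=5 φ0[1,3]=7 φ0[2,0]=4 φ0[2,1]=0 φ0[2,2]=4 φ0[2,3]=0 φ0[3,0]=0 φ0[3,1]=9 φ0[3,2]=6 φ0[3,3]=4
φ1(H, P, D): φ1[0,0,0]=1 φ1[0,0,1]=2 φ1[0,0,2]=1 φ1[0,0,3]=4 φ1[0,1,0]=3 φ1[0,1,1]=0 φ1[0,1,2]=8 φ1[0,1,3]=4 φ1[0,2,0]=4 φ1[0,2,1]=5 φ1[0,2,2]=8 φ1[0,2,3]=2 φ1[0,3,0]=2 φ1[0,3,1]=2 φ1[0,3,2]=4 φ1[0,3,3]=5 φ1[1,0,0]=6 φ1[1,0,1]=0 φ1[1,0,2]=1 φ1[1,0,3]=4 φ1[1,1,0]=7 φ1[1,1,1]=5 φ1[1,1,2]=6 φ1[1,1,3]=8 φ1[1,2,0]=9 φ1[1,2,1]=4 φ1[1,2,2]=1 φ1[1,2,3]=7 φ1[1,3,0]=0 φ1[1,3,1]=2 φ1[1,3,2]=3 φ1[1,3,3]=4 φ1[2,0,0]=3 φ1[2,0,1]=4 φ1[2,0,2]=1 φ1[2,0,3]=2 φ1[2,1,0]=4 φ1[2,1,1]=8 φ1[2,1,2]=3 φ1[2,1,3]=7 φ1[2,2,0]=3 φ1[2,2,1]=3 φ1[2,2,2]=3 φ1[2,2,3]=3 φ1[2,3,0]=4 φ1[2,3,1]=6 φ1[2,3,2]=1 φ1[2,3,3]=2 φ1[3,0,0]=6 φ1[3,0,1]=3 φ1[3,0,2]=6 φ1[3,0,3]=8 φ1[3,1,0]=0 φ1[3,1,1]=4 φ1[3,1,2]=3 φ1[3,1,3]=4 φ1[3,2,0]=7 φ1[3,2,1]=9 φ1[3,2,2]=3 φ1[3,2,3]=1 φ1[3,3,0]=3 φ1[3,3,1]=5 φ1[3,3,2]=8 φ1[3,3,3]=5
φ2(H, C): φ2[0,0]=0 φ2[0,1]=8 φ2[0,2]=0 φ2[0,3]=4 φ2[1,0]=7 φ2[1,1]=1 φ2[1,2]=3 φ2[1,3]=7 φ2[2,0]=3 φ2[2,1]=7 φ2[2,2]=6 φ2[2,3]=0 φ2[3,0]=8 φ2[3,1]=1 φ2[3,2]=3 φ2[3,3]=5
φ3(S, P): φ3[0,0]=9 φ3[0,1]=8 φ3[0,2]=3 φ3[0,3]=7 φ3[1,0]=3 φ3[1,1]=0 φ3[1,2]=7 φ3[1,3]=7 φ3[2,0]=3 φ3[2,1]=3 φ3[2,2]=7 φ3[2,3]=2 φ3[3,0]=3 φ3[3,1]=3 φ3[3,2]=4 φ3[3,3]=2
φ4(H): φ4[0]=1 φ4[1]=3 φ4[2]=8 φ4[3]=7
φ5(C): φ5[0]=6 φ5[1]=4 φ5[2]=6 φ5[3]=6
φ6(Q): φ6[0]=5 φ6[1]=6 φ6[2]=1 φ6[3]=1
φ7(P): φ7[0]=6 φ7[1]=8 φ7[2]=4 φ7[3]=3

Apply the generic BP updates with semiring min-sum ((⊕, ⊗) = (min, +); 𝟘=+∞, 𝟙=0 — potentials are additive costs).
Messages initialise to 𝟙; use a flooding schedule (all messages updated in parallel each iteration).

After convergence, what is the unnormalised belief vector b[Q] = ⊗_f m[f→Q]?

b[Q] = [21, 20, 19, 17]

init: all messages = 𝟙 over 4 values
r1 m[φ0→H] = [2, 1, 0, 0]
r1 m[φ0→Q] = [0, 0, 4, 0]
r1 m[φ1→H] = [0, 0, 1, 0]
r1 m[φ1→P] = [0, 0, 1, 0]
r1 m[φ1→D] = [0, 0, 1, 1]
r1 m[φ2→H] = [0, 1, 0, 1]
r1 m[φ2→C] = [0, 1, 0, 0]
r1 m[φ3→S] = [3, 0, 2, 2]
r1 m[φ3→P] = [3, 0, 3, 2]
r1 m[φ4→H] = [1, 3, 8, 7]
r1 m[φ5→C] = [6, 4, 6, 6]
r1 m[φ6→Q] = [5, 6, 1, 1]
r1 m[φ7→P] = [6, 8, 4, 3]
r1 m[H→φ0] = [0, 0, 0, 0]
r1 m[H→φ1] = [0, 0, 0, 0]
r1 m[H→φ2] = [0, 0, 0, 0]
r1 m[H→φ4] = [0, 0, 0, 0]
r1 m[Q→φ0] = [0, 0, 0, 0]
r1 m[Q→φ6] = [0, 0, 0, 0]
r1 m[S→φ3] = [0, 0, 0, 0]
r1 m[P→φ1] = [0, 0, 0, 0]
r1 m[P→φ3] = [0, 0, 0, 0]
r1 m[P→φ7] = [0, 0, 0, 0]
r1 m[C→φ2] = [0, 0, 0, 0]
r1 m[C→φ5] = [0, 0, 0, 0]
r1 m[D→φ1] = [0, 0, 0, 0]
r2 m[φ0→H] = [2, 1, 0, 0]
r2 m[φ0→Q] = [0, 0, 4, 0]
r2 m[φ1→H] = [0, 0, 1, 0]
r2 m[φ1→P] = [0, 0, 1, 0]
r2 m[φ1→D] = [0, 0, 1, 1]
r2 m[φ2→H] = [0, 1, 0, 1]
r2 m[φ2→C] = [0, 1, 0, 0]
r2 m[φ3→S] = [3, 0, 2, 2]
r2 m[φ3→P] = [3, 0, 3, 2]
r2 m[φ4→H] = [1, 3, 8, 7]
r2 m[φ5→C] = [6, 4, 6, 6]
r2 m[φ6→Q] = [5, 6, 1, 1]
r2 m[φ7→P] = [6, 8, 4, 3]
r2 m[H→φ0] = [1, 4, 9, 8]
r2 m[H→φ1] = [3, 5, 8, 8]
r2 m[H→φ2] = [3, 4, 9, 7]
r2 m[H→φ4] = [2, 2, 1, 1]
r2 m[Q→φ0] = [5, 6, 1, 1]
r2 m[Q→φ6] = [0, 0, 4, 0]
r2 m[S→φ3] = [0, 0, 0, 0]
r2 m[P→φ1] = [9, 8, 7, 5]
r2 m[P→φ3] = [6, 8, 5, 3]
r2 m[P→φ7] = [3, 0, 4, 2]
r2 m[C→φ2] = [6, 4, 6, 6]
r2 m[C→φ5] = [0, 1, 0, 0]
r2 m[D→φ1] = [0, 0, 0, 0]
r3 m[φ0→H] = [3, 6, 1, 5]
r3 m[φ0→Q] = [3, 5, 9, 3]
r3 m[φ1→H] = [7, 5, 6, 8]
r3 m[φ1→P] = [4, 3, 5, 5]
r3 m[φ1→D] = [10, 10, 12, 12]
r3 m[φ2→H] = [6, 5, 6, 5]
r3 m[φ2→C] = [3, 5, 3, 7]
r3 m[φ3→S] = [8, 8, 5, 5]
r3 m[φ3→P] = [3, 0, 3, 2]
r3 m[φ4→H] = [1, 3, 8, 7]
r3 m[φ5→C] = [6, 4, 6, 6]
r3 m[φ6→Q] = [5, 6, 1, 1]
r3 m[φ7→P] = [6, 8, 4, 3]
r3 m[H→φ0] = [1, 4, 9, 8]
r3 m[H→φ1] = [3, 5, 8, 8]
r3 m[H→φ2] = [3, 4, 9, 7]
r3 m[H→φ4] = [2, 2, 1, 1]
r3 m[Q→φ0] = [5, 6, 1, 1]
r3 m[Q→φ6] = [0, 0, 4, 0]
r3 m[S→φ3] = [0, 0, 0, 0]
r3 m[P→φ1] = [9, 8, 7, 5]
r3 m[P→φ3] = [6, 8, 5, 3]
r3 m[P→φ7] = [3, 0, 4, 2]
r3 m[C→φ2] = [6, 4, 6, 6]
r3 m[C→φ5] = [0, 1, 0, 0]
r3 m[D→φ1] = [0, 0, 0, 0]
r4 m[φ0→H] = [3, 6, 1, 5]
r4 m[φ0→Q] = [3, 5, 9, 3]
r4 m[φ1→H] = [7, 5, 6, 8]
r4 m[φ1→P] = [4, 3, 5, 5]
r4 m[φ1→D] = [10, 10, 12, 12]
r4 m[φ2→H] = [6, 5, 6, 5]
r4 m[φ2→C] = [3, 5, 3, 7]
r4 m[φ3→S] = [8, 8, 5, 5]
r4 m[φ3→P] = [3, 0, 3, 2]
r4 m[φ4→H] = [1, 3, 8, 7]
r4 m[φ5→C] = [6, 4, 6, 6]
r4 m[φ6→Q] = [5, 6, 1, 1]
r4 m[φ7→P] = [6, 8, 4, 3]
r4 m[H→φ0] = [14, 13, 20, 20]
r4 m[H→φ1] = [10, 14, 15, 17]
r4 m[H→φ2] = [11, 14, 15, 20]
r4 m[H→φ4] = [16, 16, 13, 18]
r4 m[Q→φ0] = [5, 6, 1, 1]
r4 m[Q→φ6] = [3, 5, 9, 3]
r4 m[S→φ3] = [0, 0, 0, 0]
r4 m[P→φ1] = [9, 8, 7, 5]
r4 m[P→φ3] = [10, 11, 9, 8]
r4 m[P→φ7] = [7, 3, 8, 7]
r4 m[C→φ2] = [6, 4, 6, 6]
r4 m[C→φ5] = [3, 5, 3, 7]
r4 m[D→φ1] = [0, 0, 0, 0]
r5 m[φ0→H] = [3, 6, 1, 5]
r5 m[φ0→Q] = [16, 14, 18, 16]
r5 m[φ1→H] = [7, 5, 6, 8]
r5 m[φ1→P] = [11, 10, 12, 12]
r5 m[φ1→D] = [17, 17, 19, 19]
r5 m[φ2→H] = [6, 5, 6, 5]
r5 m[φ2→C] = [11, 15, 11, 15]
r5 m[φ3→S] = [12, 11, 10, 10]
r5 m[φ3→P] = [3, 0, 3, 2]
r5 m[φ4→H] = [1, 3, 8, 7]
r5 m[φ5→C] = [6, 4, 6, 6]
r5 m[φ6→Q] = [5, 6, 1, 1]
r5 m[φ7→P] = [6, 8, 4, 3]
r5 m[H→φ0] = [14, 13, 20, 20]
r5 m[H→φ1] = [10, 14, 15, 17]
r5 m[H→φ2] = [11, 14, 15, 20]
r5 m[H→φ4] = [16, 16, 13, 18]
r5 m[Q→φ0] = [5, 6, 1, 1]
r5 m[Q→φ6] = [3, 5, 9, 3]
r5 m[S→φ3] = [0, 0, 0, 0]
r5 m[P→φ1] = [9, 8, 7, 5]
r5 m[P→φ3] = [10, 11, 9, 8]
r5 m[P→φ7] = [7, 3, 8, 7]
r5 m[C→φ2] = [6, 4, 6, 6]
r5 m[C→φ5] = [3, 5, 3, 7]
r5 m[D→φ1] = [0, 0, 0, 0]
r6 m[φ0→H] = [3, 6, 1, 5]
r6 m[φ0→Q] = [16, 14, 18, 16]
r6 m[φ1→H] = [7, 5, 6, 8]
r6 m[φ1→P] = [11, 10, 12, 12]
r6 m[φ1→D] = [17, 17, 19, 19]
r6 m[φ2→H] = [6, 5, 6, 5]
r6 m[φ2→C] = [11, 15, 11, 15]
r6 m[φ3→S] = [12, 11, 10, 10]
r6 m[φ3→P] = [3, 0, 3, 2]
r6 m[φ4→H] = [1, 3, 8, 7]
r6 m[φ5→C] = [6, 4, 6, 6]
r6 m[φ6→Q] = [5, 6, 1, 1]
r6 m[φ7→P] = [6, 8, 4, 3]
r6 m[H→φ0] = [14, 13, 20, 20]
r6 m[H→φ1] = [10, 14, 15, 17]
r6 m[H→φ2] = [11, 14, 15, 20]
r6 m[H→φ4] = [16, 16, 13, 18]
r6 m[Q→φ0] = [5, 6, 1, 1]
r6 m[Q→φ6] = [16, 14, 18, 16]
r6 m[S→φ3] = [0, 0, 0, 0]
r6 m[P→φ1] = [9, 8, 7, 5]
r6 m[P→φ3] = [17, 18, 16, 15]
r6 m[P→φ7] = [14, 10, 15, 14]
r6 m[C→φ2] = [6, 4, 6, 6]
r6 m[C→φ5] = [11, 15, 11, 15]
r6 m[D→φ1] = [0, 0, 0, 0]
r7 m[φ0→H] = [3, 6, 1, 5]
r7 m[φ0→Q] = [16, 14, 18, 16]
r7 m[φ1→H] = [7, 5, 6, 8]
r7 m[φ1→P] = [11, 10, 12, 12]
r7 m[φ1→D] = [17, 17, 19, 19]
r7 m[φ2→H] = [6, 5, 6, 5]
r7 m[φ2→C] = [11, 15, 11, 15]
r7 m[φ3→S] = [19, 18, 17, 17]
r7 m[φ3→P] = [3, 0, 3, 2]
r7 m[φ4→H] = [1, 3, 8, 7]
r7 m[φ5→C] = [6, 4, 6, 6]
r7 m[φ6→Q] = [5, 6, 1, 1]
r7 m[φ7→P] = [6, 8, 4, 3]
r7 m[H→φ0] = [14, 13, 20, 20]
r7 m[H→φ1] = [10, 14, 15, 17]
r7 m[H→φ2] = [11, 14, 15, 20]
r7 m[H→φ4] = [16, 16, 13, 18]
r7 m[Q→φ0] = [5, 6, 1, 1]
r7 m[Q→φ6] = [16, 14, 18, 16]
r7 m[S→φ3] = [0, 0, 0, 0]
r7 m[P→φ1] = [9, 8, 7, 5]
r7 m[P→φ3] = [17, 18, 16, 15]
r7 m[P→φ7] = [14, 10, 15, 14]
r7 m[C→φ2] = [6, 4, 6, 6]
r7 m[C→φ5] = [11, 15, 11, 15]
r7 m[D→φ1] = [0, 0, 0, 0]
r8 m[φ0→H] = [3, 6, 1, 5]
r8 m[φ0→Q] = [16, 14, 18, 16]
r8 m[φ1→H] = [7, 5, 6, 8]
r8 m[φ1→P] = [11, 10, 12, 12]
r8 m[φ1→D] = [17, 17, 19, 19]
r8 m[φ2→H] = [6, 5, 6, 5]
r8 m[φ2→C] = [11, 15, 11, 15]
r8 m[φ3→S] = [19, 18, 17, 17]
r8 m[φ3→P] = [3, 0, 3, 2]
r8 m[φ4→H] = [1, 3, 8, 7]
r8 m[φ5→C] = [6, 4, 6, 6]
r8 m[φ6→Q] = [5, 6, 1, 1]
r8 m[φ7→P] = [6, 8, 4, 3]
r8 m[H→φ0] = [14, 13, 20, 20]
r8 m[H→φ1] = [10, 14, 15, 17]
r8 m[H→φ2] = [11, 14, 15, 20]
r8 m[H→φ4] = [16, 16, 13, 18]
r8 m[Q→φ0] = [5, 6, 1, 1]
r8 m[Q→φ6] = [16, 14, 18, 16]
r8 m[S→φ3] = [0, 0, 0, 0]
r8 m[P→φ1] = [9, 8, 7, 5]
r8 m[P→φ3] = [17, 18, 16, 15]
r8 m[P→φ7] = [14, 10, 15, 14]
r8 m[C→φ2] = [6, 4, 6, 6]
r8 m[C→φ5] = [11, 15, 11, 15]
r8 m[D→φ1] = [0, 0, 0, 0]
fixed point reached at round 8
b[Q] = ⊗ incoming = [21, 20, 19, 17]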